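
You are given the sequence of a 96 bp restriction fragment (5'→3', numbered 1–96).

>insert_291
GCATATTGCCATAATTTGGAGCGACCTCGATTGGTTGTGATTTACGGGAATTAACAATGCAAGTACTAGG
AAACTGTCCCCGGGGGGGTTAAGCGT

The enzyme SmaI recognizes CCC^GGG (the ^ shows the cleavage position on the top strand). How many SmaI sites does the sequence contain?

1

CCCGGG occurs starting at position 79.
SmaI cuts at 1 site.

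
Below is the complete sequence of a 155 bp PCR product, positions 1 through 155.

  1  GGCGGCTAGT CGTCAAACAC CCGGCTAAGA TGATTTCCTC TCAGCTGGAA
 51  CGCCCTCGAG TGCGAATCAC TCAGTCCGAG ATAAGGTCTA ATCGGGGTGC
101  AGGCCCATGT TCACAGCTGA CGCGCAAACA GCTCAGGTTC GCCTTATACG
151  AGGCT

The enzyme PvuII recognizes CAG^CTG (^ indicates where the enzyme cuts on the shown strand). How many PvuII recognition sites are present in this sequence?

2

CAGCTG occurs starting at positions 42, 114.
PvuII cuts at 2 sites.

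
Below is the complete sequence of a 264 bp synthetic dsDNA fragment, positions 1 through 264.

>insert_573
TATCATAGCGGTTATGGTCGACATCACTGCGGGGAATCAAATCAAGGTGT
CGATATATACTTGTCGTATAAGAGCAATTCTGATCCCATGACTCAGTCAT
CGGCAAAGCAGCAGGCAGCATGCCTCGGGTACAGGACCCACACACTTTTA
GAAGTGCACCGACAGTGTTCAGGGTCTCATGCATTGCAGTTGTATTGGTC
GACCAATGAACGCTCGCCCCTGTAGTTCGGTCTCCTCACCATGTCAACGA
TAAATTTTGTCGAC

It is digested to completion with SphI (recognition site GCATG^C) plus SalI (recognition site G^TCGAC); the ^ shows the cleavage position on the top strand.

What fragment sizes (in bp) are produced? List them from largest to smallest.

The SphI site (GCATGC) starts at position 118.
SphI cuts after base 5 of each site (before the last base), so after position 122.
SalI sites (GTCGAC) start at positions 17, 198, 259.
SalI cuts after the first base of each site, so after positions 17, 198, 259.
Combined cut positions: 17, 122, 198, 259.
Linear molecule, 4 cuts → 5 fragments:
  1–17 → 17 bp
  18–122 → 105 bp
  123–198 → 76 bp
  199–259 → 61 bp
  260–264 → 5 bp
Sorted largest to smallest: 105, 76, 61, 17, 5 bp.

105, 76, 61, 17, 5 bp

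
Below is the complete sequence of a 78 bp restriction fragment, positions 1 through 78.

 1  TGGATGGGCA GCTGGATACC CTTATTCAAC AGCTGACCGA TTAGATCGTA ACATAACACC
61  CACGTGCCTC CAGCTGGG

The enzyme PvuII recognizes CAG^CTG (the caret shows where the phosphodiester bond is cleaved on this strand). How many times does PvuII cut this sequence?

CAGCTG occurs starting at positions 9, 30, 71.
PvuII cuts at 3 sites.

3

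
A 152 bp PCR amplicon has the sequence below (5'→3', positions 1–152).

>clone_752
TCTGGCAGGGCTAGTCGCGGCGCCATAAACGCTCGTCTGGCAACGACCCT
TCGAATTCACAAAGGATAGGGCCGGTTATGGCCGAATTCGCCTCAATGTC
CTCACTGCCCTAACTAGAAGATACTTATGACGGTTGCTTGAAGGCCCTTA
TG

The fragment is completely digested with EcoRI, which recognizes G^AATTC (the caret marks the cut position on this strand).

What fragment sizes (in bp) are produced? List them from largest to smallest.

EcoRI sites (GAATTC) start at positions 53, 84.
EcoRI cuts after the first base of each site, so after positions 53, 84.
Linear molecule, 2 cuts → 3 fragments:
  1–53 → 53 bp
  54–84 → 31 bp
  85–152 → 68 bp
Sorted largest to smallest: 68, 53, 31 bp.

68, 53, 31 bp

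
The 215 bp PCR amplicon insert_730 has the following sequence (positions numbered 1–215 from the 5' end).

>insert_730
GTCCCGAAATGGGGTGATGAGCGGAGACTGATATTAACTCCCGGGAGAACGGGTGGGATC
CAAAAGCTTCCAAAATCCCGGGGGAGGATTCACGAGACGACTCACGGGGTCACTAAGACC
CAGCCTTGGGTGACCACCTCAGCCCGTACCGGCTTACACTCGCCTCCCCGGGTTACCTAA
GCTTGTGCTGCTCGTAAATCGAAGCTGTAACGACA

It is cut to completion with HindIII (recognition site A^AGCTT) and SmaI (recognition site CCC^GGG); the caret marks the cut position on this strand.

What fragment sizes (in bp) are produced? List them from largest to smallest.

HindIII sites (AAGCTT) start at positions 64, 179.
HindIII cuts after the first base of each site, so after positions 64, 179.
SmaI sites (CCCGGG) start at positions 40, 77, 167.
SmaI cuts after base 3 of each site, so after positions 42, 79, 169.
Combined cut positions: 42, 64, 79, 169, 179.
Linear molecule, 5 cuts → 6 fragments:
  1–42 → 42 bp
  43–64 → 22 bp
  65–79 → 15 bp
  80–169 → 90 bp
  170–179 → 10 bp
  180–215 → 36 bp
Sorted largest to smallest: 90, 42, 36, 22, 15, 10 bp.

90, 42, 36, 22, 15, 10 bp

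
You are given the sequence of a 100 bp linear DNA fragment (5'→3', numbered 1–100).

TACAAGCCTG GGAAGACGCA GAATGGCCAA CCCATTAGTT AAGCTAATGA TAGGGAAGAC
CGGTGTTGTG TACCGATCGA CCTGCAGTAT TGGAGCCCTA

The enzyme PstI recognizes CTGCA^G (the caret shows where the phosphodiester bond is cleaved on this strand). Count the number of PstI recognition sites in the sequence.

1

CTGCAG occurs starting at position 82.
PstI cuts at 1 site.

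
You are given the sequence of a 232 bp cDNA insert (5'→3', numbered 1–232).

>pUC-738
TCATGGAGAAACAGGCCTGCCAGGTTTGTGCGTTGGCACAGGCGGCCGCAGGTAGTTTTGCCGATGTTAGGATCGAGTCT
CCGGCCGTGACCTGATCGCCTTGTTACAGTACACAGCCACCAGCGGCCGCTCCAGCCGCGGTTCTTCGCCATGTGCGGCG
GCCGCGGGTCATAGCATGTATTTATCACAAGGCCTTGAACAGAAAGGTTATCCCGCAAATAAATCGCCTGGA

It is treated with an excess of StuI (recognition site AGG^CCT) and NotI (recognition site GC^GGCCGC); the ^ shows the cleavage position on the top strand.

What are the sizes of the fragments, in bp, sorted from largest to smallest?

StuI sites (AGGCCT) start at positions 13, 190.
StuI cuts after base 3 of each site, so after positions 15, 192.
NotI sites (GCGGCCGC) start at positions 42, 123, 158.
NotI cuts after base 2 of each site, so after positions 43, 124, 159.
Combined cut positions: 15, 43, 124, 159, 192.
Linear molecule, 5 cuts → 6 fragments:
  1–15 → 15 bp
  16–43 → 28 bp
  44–124 → 81 bp
  125–159 → 35 bp
  160–192 → 33 bp
  193–232 → 40 bp
Sorted largest to smallest: 81, 40, 35, 33, 28, 15 bp.

81, 40, 35, 33, 28, 15 bp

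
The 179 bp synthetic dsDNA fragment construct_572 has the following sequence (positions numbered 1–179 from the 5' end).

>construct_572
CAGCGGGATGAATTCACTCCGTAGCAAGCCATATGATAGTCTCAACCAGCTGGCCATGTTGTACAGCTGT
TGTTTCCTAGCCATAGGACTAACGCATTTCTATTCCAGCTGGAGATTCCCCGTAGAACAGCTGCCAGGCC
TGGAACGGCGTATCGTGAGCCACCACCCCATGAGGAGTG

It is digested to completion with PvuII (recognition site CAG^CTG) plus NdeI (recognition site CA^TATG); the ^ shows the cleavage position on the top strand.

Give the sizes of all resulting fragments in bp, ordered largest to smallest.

PvuII sites (CAGCTG) start at positions 47, 64, 106, 128.
PvuII cuts after base 3 of each site, so after positions 49, 66, 108, 130.
The NdeI site (CATATG) starts at position 30.
NdeI cuts after base 2 of each site, so after position 31.
Combined cut positions: 31, 49, 66, 108, 130.
Linear molecule, 5 cuts → 6 fragments:
  1–31 → 31 bp
  32–49 → 18 bp
  50–66 → 17 bp
  67–108 → 42 bp
  109–130 → 22 bp
  131–179 → 49 bp
Sorted largest to smallest: 49, 42, 31, 22, 18, 17 bp.

49, 42, 31, 22, 18, 17 bp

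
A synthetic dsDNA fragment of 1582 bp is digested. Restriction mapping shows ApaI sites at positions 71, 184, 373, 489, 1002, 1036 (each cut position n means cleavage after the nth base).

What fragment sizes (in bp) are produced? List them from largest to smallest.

546, 513, 189, 116, 113, 71, 34 bp

Linear molecule, 6 cuts → 7 fragments:
  71 − 0 = 71 bp
  184 − 71 = 113 bp
  373 − 184 = 189 bp
  489 − 373 = 116 bp
  1002 − 489 = 513 bp
  1036 − 1002 = 34 bp
  1582 − 1036 = 546 bp
Sorted largest to smallest: 546, 513, 189, 116, 113, 71, 34 bp.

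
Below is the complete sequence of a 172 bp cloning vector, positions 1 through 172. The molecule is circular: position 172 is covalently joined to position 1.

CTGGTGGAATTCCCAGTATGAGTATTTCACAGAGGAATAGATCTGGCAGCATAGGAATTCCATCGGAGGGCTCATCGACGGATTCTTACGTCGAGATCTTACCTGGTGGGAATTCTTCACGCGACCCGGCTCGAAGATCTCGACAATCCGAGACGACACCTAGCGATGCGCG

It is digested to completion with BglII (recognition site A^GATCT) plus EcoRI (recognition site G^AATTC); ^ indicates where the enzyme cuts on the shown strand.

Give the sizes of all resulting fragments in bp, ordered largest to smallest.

BglII sites (AGATCT) start at positions 39, 94, 135.
BglII cuts after the first base of each site, so after positions 39, 94, 135.
EcoRI sites (GAATTC) start at positions 7, 55, 110.
EcoRI cuts after the first base of each site, so after positions 7, 55, 110.
Combined cut positions: 7, 39, 55, 94, 110, 135.
Circular molecule, 6 cuts → 6 fragments:
  8–39 → 32 bp
  40–55 → 16 bp
  56–94 → 39 bp
  95–110 → 16 bp
  111–135 → 25 bp
  136–172 then 1–7 → 37 + 7 = 44 bp
Sorted largest to smallest: 44, 39, 32, 25, 16, 16 bp.

44, 39, 32, 25, 16, 16 bp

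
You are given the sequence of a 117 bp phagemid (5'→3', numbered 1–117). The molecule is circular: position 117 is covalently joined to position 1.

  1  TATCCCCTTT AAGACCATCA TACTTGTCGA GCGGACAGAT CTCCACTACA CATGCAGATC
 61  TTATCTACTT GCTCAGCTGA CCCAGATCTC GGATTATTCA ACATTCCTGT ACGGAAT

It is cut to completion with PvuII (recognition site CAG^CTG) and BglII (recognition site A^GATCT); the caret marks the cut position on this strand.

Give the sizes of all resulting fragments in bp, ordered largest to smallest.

70, 20, 19, 8 bp

The PvuII site (CAGCTG) starts at position 74.
PvuII cuts after base 3 of each site, so after position 76.
BglII sites (AGATCT) start at positions 37, 56, 84.
BglII cuts after the first base of each site, so after positions 37, 56, 84.
Combined cut positions: 37, 56, 76, 84.
Circular molecule, 4 cuts → 4 fragments:
  38–56 → 19 bp
  57–76 → 20 bp
  77–84 → 8 bp
  85–117 then 1–37 → 33 + 37 = 70 bp
Sorted largest to smallest: 70, 20, 19, 8 bp.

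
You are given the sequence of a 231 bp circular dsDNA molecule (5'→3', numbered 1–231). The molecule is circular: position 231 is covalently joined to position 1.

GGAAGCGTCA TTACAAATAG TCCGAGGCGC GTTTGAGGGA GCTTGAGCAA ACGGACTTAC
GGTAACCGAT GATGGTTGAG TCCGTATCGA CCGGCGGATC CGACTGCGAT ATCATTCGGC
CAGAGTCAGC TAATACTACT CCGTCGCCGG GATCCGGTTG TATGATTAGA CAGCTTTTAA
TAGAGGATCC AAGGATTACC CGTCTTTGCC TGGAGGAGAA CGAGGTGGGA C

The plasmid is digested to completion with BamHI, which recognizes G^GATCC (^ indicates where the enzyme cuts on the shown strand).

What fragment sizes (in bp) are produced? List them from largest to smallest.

142, 54, 35 bp

BamHI sites (GGATCC) start at positions 96, 150, 185.
BamHI cuts after the first base of each site, so after positions 96, 150, 185.
Circular molecule, 3 cuts → 3 fragments:
  97–150 → 54 bp
  151–185 → 35 bp
  186–231 then 1–96 → 46 + 96 = 142 bp
Sorted largest to smallest: 142, 54, 35 bp.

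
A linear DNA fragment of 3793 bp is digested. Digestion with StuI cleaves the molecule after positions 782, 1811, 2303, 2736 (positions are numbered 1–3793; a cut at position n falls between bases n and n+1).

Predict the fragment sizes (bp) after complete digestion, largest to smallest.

Linear molecule, 4 cuts → 5 fragments:
  782 − 0 = 782 bp
  1811 − 782 = 1029 bp
  2303 − 1811 = 492 bp
  2736 − 2303 = 433 bp
  3793 − 2736 = 1057 bp
Sorted largest to smallest: 1057, 1029, 782, 492, 433 bp.

1057, 1029, 782, 492, 433 bp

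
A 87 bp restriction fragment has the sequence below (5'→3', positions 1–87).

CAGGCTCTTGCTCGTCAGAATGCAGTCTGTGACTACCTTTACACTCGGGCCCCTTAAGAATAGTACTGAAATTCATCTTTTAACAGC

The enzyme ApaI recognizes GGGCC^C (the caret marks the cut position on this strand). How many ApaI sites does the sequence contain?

1

GGGCCC occurs starting at position 47.
ApaI cuts at 1 site.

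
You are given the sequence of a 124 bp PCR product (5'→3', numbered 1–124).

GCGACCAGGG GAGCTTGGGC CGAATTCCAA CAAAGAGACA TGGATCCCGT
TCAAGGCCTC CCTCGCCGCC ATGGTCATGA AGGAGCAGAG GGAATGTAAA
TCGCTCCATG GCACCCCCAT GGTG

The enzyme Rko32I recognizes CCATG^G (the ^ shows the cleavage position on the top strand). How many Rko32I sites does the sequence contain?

3

CCATGG occurs starting at positions 69, 106, 117.
Rko32I cuts at 3 sites.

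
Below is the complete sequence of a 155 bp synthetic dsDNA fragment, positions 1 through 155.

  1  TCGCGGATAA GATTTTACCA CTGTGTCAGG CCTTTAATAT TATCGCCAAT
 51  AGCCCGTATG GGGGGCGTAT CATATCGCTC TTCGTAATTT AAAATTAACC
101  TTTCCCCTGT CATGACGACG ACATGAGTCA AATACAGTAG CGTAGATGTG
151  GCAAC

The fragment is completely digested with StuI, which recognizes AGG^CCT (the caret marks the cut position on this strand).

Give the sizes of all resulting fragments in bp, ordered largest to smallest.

The StuI site (AGGCCT) starts at position 28.
StuI cuts after base 3 of each site, so after position 30.
Linear molecule, 1 cut → 2 fragments:
  1–30 → 30 bp
  31–155 → 125 bp
Sorted largest to smallest: 125, 30 bp.

125, 30 bp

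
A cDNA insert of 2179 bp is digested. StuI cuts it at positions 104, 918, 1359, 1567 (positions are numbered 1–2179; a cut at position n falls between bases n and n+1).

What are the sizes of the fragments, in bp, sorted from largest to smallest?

Linear molecule, 4 cuts → 5 fragments:
  104 − 0 = 104 bp
  918 − 104 = 814 bp
  1359 − 918 = 441 bp
  1567 − 1359 = 208 bp
  2179 − 1567 = 612 bp
Sorted largest to smallest: 814, 612, 441, 208, 104 bp.

814, 612, 441, 208, 104 bp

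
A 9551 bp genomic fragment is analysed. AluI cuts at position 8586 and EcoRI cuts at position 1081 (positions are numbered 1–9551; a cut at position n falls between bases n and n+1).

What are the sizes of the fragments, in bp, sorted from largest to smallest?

Combined cut positions (sorted): 1081, 8586.
Linear molecule, 2 cuts → 3 fragments:
  1081 − 0 = 1081 bp
  8586 − 1081 = 7505 bp
  9551 − 8586 = 965 bp
Sorted largest to smallest: 7505, 1081, 965 bp.

7505, 1081, 965 bp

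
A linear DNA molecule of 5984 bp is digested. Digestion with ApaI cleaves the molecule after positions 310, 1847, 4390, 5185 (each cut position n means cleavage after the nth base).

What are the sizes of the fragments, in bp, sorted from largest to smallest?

2543, 1537, 799, 795, 310 bp

Linear molecule, 4 cuts → 5 fragments:
  310 − 0 = 310 bp
  1847 − 310 = 1537 bp
  4390 − 1847 = 2543 bp
  5185 − 4390 = 795 bp
  5984 − 5185 = 799 bp
Sorted largest to smallest: 2543, 1537, 799, 795, 310 bp.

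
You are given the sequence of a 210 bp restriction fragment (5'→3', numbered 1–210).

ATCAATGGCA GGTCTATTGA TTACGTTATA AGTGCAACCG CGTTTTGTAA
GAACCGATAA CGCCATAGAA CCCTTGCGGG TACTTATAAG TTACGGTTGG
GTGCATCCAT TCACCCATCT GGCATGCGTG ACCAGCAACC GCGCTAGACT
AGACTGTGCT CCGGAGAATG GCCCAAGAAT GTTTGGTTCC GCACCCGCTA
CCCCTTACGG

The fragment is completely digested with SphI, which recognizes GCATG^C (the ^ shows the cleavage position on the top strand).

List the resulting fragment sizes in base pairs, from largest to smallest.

126, 84 bp

The SphI site (GCATGC) starts at position 122.
SphI cuts after base 5 of each site (before the last base), so after position 126.
Linear molecule, 1 cut → 2 fragments:
  1–126 → 126 bp
  127–210 → 84 bp
Sorted largest to smallest: 126, 84 bp.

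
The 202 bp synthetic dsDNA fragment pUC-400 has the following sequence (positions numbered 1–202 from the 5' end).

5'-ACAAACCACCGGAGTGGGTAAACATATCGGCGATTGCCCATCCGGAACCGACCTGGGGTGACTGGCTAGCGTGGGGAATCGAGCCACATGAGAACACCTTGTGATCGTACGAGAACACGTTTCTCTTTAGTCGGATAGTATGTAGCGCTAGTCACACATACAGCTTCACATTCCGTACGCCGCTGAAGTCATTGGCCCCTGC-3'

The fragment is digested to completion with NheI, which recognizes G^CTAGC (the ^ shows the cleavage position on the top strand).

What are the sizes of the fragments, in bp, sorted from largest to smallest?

137, 65 bp

The NheI site (GCTAGC) starts at position 65.
NheI cuts after the first base of each site, so after position 65.
Linear molecule, 1 cut → 2 fragments:
  1–65 → 65 bp
  66–202 → 137 bp
Sorted largest to smallest: 137, 65 bp.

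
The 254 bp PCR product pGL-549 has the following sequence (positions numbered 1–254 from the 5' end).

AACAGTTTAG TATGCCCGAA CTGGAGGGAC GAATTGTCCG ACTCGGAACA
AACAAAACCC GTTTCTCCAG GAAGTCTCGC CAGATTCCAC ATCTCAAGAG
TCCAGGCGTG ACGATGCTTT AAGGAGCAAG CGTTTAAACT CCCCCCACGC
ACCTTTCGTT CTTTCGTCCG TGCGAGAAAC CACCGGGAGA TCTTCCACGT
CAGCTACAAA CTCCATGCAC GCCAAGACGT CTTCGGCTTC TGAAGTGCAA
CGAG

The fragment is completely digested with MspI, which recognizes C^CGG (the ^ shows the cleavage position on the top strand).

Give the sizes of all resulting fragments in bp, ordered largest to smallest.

The MspI site (CCGG) starts at position 183.
MspI cuts after the first base of each site, so after position 183.
Linear molecule, 1 cut → 2 fragments:
  1–183 → 183 bp
  184–254 → 71 bp
Sorted largest to smallest: 183, 71 bp.

183, 71 bp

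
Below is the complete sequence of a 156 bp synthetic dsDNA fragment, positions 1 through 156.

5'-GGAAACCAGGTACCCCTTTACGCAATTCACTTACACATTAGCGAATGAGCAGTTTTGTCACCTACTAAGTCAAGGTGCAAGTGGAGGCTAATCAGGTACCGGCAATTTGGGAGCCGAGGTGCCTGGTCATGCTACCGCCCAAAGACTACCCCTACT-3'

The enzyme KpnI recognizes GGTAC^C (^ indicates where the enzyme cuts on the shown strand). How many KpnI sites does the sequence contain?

GGTACC occurs starting at positions 9, 95.
KpnI cuts at 2 sites.

2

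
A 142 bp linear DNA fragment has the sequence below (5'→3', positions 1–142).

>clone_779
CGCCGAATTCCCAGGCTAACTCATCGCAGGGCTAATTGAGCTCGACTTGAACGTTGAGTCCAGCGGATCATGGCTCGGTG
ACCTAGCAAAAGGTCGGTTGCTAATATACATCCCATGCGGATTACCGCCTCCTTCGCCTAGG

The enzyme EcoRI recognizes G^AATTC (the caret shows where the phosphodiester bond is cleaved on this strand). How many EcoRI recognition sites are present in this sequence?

1

GAATTC occurs starting at position 5.
EcoRI cuts at 1 site.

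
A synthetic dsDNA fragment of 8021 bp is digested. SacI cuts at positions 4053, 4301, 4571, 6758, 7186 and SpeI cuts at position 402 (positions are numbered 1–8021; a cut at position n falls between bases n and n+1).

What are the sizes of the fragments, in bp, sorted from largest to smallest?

Combined cut positions (sorted): 402, 4053, 4301, 4571, 6758, 7186.
Linear molecule, 6 cuts → 7 fragments:
  402 − 0 = 402 bp
  4053 − 402 = 3651 bp
  4301 − 4053 = 248 bp
  4571 − 4301 = 270 bp
  6758 − 4571 = 2187 bp
  7186 − 6758 = 428 bp
  8021 − 7186 = 835 bp
Sorted largest to smallest: 3651, 2187, 835, 428, 402, 270, 248 bp.

3651, 2187, 835, 428, 402, 270, 248 bp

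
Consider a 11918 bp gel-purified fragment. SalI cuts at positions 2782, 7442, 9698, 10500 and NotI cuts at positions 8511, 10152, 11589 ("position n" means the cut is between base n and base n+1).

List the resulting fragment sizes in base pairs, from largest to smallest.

Combined cut positions (sorted): 2782, 7442, 8511, 9698, 10152, 10500, 11589.
Linear molecule, 7 cuts → 8 fragments:
  2782 − 0 = 2782 bp
  7442 − 2782 = 4660 bp
  8511 − 7442 = 1069 bp
  9698 − 8511 = 1187 bp
  10152 − 9698 = 454 bp
  10500 − 10152 = 348 bp
  11589 − 10500 = 1089 bp
  11918 − 11589 = 329 bp
Sorted largest to smallest: 4660, 2782, 1187, 1089, 1069, 454, 348, 329 bp.

4660, 2782, 1187, 1089, 1069, 454, 348, 329 bp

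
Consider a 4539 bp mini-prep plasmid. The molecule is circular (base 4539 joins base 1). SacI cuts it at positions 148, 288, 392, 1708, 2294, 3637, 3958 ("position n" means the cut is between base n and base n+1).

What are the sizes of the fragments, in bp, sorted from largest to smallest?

Circular molecule, 7 cuts → 7 fragments:
  288 − 148 = 140 bp
  392 − 288 = 104 bp
  1708 − 392 = 1316 bp
  2294 − 1708 = 586 bp
  3637 − 2294 = 1343 bp
  3958 − 3637 = 321 bp
  wrap: 4539 − 3958 + 148 = 729 bp
Sorted largest to smallest: 1343, 1316, 729, 586, 321, 140, 104 bp.

1343, 1316, 729, 586, 321, 140, 104 bp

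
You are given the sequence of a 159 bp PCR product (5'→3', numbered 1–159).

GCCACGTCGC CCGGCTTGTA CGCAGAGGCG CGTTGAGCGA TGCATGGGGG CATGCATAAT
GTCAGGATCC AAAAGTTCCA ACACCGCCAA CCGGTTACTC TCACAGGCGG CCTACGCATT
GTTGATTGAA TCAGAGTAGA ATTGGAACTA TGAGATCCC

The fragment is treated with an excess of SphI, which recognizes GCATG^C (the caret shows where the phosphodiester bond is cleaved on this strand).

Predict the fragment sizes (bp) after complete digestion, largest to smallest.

The SphI site (GCATGC) starts at position 50.
SphI cuts after base 5 of each site (before the last base), so after position 54.
Linear molecule, 1 cut → 2 fragments:
  1–54 → 54 bp
  55–159 → 105 bp
Sorted largest to smallest: 105, 54 bp.

105, 54 bp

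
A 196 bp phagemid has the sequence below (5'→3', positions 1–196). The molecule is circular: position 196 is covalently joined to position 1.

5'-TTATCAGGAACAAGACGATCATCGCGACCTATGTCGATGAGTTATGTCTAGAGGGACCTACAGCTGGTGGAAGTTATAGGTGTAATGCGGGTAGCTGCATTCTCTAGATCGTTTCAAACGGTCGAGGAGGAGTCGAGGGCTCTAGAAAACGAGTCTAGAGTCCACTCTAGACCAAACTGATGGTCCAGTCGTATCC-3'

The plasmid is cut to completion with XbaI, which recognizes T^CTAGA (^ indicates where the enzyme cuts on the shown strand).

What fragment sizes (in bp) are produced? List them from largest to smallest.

XbaI sites (TCTAGA) start at positions 47, 103, 141, 154, 166.
XbaI cuts after the first base of each site, so after positions 47, 103, 141, 154, 166.
Circular molecule, 5 cuts → 5 fragments:
  48–103 → 56 bp
  104–141 → 38 bp
  142–154 → 13 bp
  155–166 → 12 bp
  167–196 then 1–47 → 30 + 47 = 77 bp
Sorted largest to smallest: 77, 56, 38, 13, 12 bp.

77, 56, 38, 13, 12 bp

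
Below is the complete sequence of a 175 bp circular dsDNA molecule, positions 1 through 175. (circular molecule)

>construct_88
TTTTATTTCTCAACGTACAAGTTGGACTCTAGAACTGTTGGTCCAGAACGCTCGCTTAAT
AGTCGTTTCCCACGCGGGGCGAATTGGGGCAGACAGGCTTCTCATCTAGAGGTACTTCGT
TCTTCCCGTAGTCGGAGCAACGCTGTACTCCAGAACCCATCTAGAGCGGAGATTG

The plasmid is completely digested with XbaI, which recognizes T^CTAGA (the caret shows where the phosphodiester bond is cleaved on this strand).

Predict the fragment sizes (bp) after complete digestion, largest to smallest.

77, 55, 43 bp

XbaI sites (TCTAGA) start at positions 28, 105, 160.
XbaI cuts after the first base of each site, so after positions 28, 105, 160.
Circular molecule, 3 cuts → 3 fragments:
  29–105 → 77 bp
  106–160 → 55 bp
  161–175 then 1–28 → 15 + 28 = 43 bp
Sorted largest to smallest: 77, 55, 43 bp.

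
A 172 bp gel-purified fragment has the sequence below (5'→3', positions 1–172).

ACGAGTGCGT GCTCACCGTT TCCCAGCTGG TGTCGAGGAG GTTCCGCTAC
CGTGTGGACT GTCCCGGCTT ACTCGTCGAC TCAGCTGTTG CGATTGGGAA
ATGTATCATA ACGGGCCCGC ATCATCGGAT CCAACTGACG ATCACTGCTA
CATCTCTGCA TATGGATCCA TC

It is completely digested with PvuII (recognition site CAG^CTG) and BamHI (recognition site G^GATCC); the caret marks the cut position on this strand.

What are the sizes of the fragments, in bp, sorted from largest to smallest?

58, 43, 37, 26, 8 bp

PvuII sites (CAGCTG) start at positions 24, 82.
PvuII cuts after base 3 of each site, so after positions 26, 84.
BamHI sites (GGATCC) start at positions 127, 164.
BamHI cuts after the first base of each site, so after positions 127, 164.
Combined cut positions: 26, 84, 127, 164.
Linear molecule, 4 cuts → 5 fragments:
  1–26 → 26 bp
  27–84 → 58 bp
  85–127 → 43 bp
  128–164 → 37 bp
  165–172 → 8 bp
Sorted largest to smallest: 58, 43, 37, 26, 8 bp.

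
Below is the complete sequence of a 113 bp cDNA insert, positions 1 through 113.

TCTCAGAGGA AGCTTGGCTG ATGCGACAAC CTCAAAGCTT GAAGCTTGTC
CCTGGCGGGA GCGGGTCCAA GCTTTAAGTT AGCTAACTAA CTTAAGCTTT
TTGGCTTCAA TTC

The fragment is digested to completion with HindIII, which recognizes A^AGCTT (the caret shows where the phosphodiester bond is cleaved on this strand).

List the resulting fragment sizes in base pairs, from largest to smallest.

27, 25, 25, 19, 10, 7 bp

HindIII sites (AAGCTT) start at positions 10, 35, 42, 69, 94.
HindIII cuts after the first base of each site, so after positions 10, 35, 42, 69, 94.
Linear molecule, 5 cuts → 6 fragments:
  1–10 → 10 bp
  11–35 → 25 bp
  36–42 → 7 bp
  43–69 → 27 bp
  70–94 → 25 bp
  95–113 → 19 bp
Sorted largest to smallest: 27, 25, 25, 19, 10, 7 bp.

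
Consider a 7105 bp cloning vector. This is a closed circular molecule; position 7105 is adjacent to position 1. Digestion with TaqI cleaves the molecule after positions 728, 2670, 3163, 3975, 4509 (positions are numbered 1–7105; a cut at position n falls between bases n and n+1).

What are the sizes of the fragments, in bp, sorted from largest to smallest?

Circular molecule, 5 cuts → 5 fragments:
  2670 − 728 = 1942 bp
  3163 − 2670 = 493 bp
  3975 − 3163 = 812 bp
  4509 − 3975 = 534 bp
  wrap: 7105 − 4509 + 728 = 3324 bp
Sorted largest to smallest: 3324, 1942, 812, 534, 493 bp.

3324, 1942, 812, 534, 493 bp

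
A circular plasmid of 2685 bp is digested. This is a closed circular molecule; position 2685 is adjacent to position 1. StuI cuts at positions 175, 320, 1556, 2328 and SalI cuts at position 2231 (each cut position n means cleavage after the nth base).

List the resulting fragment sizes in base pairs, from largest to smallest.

1236, 675, 532, 145, 97 bp

Combined cut positions (sorted): 175, 320, 1556, 2231, 2328.
Circular molecule, 5 cuts → 5 fragments:
  320 − 175 = 145 bp
  1556 − 320 = 1236 bp
  2231 − 1556 = 675 bp
  2328 − 2231 = 97 bp
  wrap: 2685 − 2328 + 175 = 532 bp
Sorted largest to smallest: 1236, 675, 532, 145, 97 bp.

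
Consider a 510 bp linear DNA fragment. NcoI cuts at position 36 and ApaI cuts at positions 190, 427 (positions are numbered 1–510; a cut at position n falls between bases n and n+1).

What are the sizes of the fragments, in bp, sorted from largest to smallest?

237, 154, 83, 36 bp

Combined cut positions (sorted): 36, 190, 427.
Linear molecule, 3 cuts → 4 fragments:
  36 − 0 = 36 bp
  190 − 36 = 154 bp
  427 − 190 = 237 bp
  510 − 427 = 83 bp
Sorted largest to smallest: 237, 154, 83, 36 bp.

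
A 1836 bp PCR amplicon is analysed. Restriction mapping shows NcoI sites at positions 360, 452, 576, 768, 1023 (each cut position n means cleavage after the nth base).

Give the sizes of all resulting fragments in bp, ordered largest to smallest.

813, 360, 255, 192, 124, 92 bp

Linear molecule, 5 cuts → 6 fragments:
  360 − 0 = 360 bp
  452 − 360 = 92 bp
  576 − 452 = 124 bp
  768 − 576 = 192 bp
  1023 − 768 = 255 bp
  1836 − 1023 = 813 bp
Sorted largest to smallest: 813, 360, 255, 192, 124, 92 bp.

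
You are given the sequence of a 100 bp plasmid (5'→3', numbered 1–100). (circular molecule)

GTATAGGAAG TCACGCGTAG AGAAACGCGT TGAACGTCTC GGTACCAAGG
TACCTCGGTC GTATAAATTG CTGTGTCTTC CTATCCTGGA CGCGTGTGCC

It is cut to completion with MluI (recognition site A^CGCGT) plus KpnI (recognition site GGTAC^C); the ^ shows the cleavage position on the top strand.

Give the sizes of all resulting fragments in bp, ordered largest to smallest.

MluI sites (ACGCGT) start at positions 13, 25, 90.
MluI cuts after the first base of each site, so after positions 13, 25, 90.
KpnI sites (GGTACC) start at positions 41, 49.
KpnI cuts after base 5 of each site (before the last base), so after positions 45, 53.
Combined cut positions: 13, 25, 45, 53, 90.
Circular molecule, 5 cuts → 5 fragments:
  14–25 → 12 bp
  26–45 → 20 bp
  46–53 → 8 bp
  54–90 → 37 bp
  91–100 then 1–13 → 10 + 13 = 23 bp
Sorted largest to smallest: 37, 23, 20, 12, 8 bp.

37, 23, 20, 12, 8 bp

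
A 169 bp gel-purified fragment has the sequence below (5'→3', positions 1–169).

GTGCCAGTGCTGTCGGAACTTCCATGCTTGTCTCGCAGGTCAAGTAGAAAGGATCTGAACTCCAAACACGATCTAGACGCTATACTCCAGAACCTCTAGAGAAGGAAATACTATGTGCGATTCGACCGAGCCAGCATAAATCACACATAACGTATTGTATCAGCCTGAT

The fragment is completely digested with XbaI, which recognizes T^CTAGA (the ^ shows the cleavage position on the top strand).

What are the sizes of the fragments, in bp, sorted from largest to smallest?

XbaI sites (TCTAGA) start at positions 72, 95.
XbaI cuts after the first base of each site, so after positions 72, 95.
Linear molecule, 2 cuts → 3 fragments:
  1–72 → 72 bp
  73–95 → 23 bp
  96–169 → 74 bp
Sorted largest to smallest: 74, 72, 23 bp.

74, 72, 23 bp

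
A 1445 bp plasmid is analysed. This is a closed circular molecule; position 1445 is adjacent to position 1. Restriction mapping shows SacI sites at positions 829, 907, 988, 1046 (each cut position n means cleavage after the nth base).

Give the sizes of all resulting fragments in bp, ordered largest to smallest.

Circular molecule, 4 cuts → 4 fragments:
  907 − 829 = 78 bp
  988 − 907 = 81 bp
  1046 − 988 = 58 bp
  wrap: 1445 − 1046 + 829 = 1228 bp
Sorted largest to smallest: 1228, 81, 78, 58 bp.

1228, 81, 78, 58 bp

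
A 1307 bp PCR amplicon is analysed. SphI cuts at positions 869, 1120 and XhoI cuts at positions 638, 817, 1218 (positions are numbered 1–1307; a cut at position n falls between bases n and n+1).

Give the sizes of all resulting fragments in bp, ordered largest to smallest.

Combined cut positions (sorted): 638, 817, 869, 1120, 1218.
Linear molecule, 5 cuts → 6 fragments:
  638 − 0 = 638 bp
  817 − 638 = 179 bp
  869 − 817 = 52 bp
  1120 − 869 = 251 bp
  1218 − 1120 = 98 bp
  1307 − 1218 = 89 bp
Sorted largest to smallest: 638, 251, 179, 98, 89, 52 bp.

638, 251, 179, 98, 89, 52 bp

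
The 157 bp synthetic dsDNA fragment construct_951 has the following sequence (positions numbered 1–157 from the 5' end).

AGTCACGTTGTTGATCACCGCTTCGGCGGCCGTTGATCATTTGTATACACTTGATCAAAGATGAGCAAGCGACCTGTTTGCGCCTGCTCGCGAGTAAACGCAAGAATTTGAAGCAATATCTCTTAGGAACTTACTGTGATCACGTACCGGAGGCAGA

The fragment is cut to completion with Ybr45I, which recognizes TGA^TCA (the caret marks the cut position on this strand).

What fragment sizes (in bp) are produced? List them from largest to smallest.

85, 22, 18, 18, 14 bp

Ybr45I sites (TGATCA) start at positions 12, 34, 52, 137.
Ybr45I cuts after base 3 of each site, so after positions 14, 36, 54, 139.
Linear molecule, 4 cuts → 5 fragments:
  1–14 → 14 bp
  15–36 → 22 bp
  37–54 → 18 bp
  55–139 → 85 bp
  140–157 → 18 bp
Sorted largest to smallest: 85, 22, 18, 18, 14 bp.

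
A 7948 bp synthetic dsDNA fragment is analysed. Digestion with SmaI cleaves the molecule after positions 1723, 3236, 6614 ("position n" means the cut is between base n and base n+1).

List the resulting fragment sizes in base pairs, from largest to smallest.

Linear molecule, 3 cuts → 4 fragments:
  1723 − 0 = 1723 bp
  3236 − 1723 = 1513 bp
  6614 − 3236 = 3378 bp
  7948 − 6614 = 1334 bp
Sorted largest to smallest: 3378, 1723, 1513, 1334 bp.

3378, 1723, 1513, 1334 bp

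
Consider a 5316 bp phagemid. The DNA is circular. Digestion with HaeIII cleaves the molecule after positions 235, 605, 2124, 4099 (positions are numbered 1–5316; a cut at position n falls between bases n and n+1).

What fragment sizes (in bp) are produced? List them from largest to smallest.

1975, 1519, 1452, 370 bp

Circular molecule, 4 cuts → 4 fragments:
  605 − 235 = 370 bp
  2124 − 605 = 1519 bp
  4099 − 2124 = 1975 bp
  wrap: 5316 − 4099 + 235 = 1452 bp
Sorted largest to smallest: 1975, 1519, 1452, 370 bp.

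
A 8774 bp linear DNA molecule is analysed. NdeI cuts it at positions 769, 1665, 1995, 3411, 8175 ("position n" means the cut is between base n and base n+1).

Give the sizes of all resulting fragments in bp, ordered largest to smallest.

4764, 1416, 896, 769, 599, 330 bp

Linear molecule, 5 cuts → 6 fragments:
  769 − 0 = 769 bp
  1665 − 769 = 896 bp
  1995 − 1665 = 330 bp
  3411 − 1995 = 1416 bp
  8175 − 3411 = 4764 bp
  8774 − 8175 = 599 bp
Sorted largest to smallest: 4764, 1416, 896, 769, 599, 330 bp.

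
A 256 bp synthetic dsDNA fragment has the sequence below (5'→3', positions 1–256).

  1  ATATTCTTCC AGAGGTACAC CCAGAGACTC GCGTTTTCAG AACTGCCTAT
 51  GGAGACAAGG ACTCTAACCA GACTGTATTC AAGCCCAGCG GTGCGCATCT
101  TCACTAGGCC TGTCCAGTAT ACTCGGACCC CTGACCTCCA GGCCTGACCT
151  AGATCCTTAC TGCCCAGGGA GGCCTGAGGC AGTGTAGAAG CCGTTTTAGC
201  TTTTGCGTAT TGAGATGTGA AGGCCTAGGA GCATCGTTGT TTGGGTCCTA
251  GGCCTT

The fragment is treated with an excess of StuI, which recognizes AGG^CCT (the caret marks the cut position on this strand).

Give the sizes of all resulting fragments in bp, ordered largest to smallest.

108, 51, 34, 30, 29, 4 bp

StuI sites (AGGCCT) start at positions 106, 140, 170, 221, 250.
StuI cuts after base 3 of each site, so after positions 108, 142, 172, 223, 252.
Linear molecule, 5 cuts → 6 fragments:
  1–108 → 108 bp
  109–142 → 34 bp
  143–172 → 30 bp
  173–223 → 51 bp
  224–252 → 29 bp
  253–256 → 4 bp
Sorted largest to smallest: 108, 51, 34, 30, 29, 4 bp.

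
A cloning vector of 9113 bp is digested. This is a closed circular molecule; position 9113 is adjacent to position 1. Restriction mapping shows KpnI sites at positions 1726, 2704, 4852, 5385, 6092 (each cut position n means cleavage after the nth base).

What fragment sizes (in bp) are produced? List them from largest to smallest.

4747, 2148, 978, 707, 533 bp

Circular molecule, 5 cuts → 5 fragments:
  2704 − 1726 = 978 bp
  4852 − 2704 = 2148 bp
  5385 − 4852 = 533 bp
  6092 − 5385 = 707 bp
  wrap: 9113 − 6092 + 1726 = 4747 bp
Sorted largest to smallest: 4747, 2148, 978, 707, 533 bp.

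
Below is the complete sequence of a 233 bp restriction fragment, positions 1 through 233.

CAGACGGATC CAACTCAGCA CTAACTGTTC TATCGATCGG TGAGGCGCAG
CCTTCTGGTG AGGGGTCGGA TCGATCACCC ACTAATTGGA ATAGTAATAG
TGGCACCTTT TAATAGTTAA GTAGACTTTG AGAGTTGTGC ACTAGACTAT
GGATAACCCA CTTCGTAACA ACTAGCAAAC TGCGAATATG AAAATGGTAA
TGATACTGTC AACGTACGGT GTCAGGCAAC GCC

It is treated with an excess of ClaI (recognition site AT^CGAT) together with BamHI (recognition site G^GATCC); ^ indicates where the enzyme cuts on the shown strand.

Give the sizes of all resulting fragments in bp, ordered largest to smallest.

ClaI sites (ATCGAT) start at positions 32, 70.
ClaI cuts after base 2 of each site, so after positions 33, 71.
The BamHI site (GGATCC) starts at position 6.
BamHI cuts after the first base of each site, so after position 6.
Combined cut positions: 6, 33, 71.
Linear molecule, 3 cuts → 4 fragments:
  1–6 → 6 bp
  7–33 → 27 bp
  34–71 → 38 bp
  72–233 → 162 bp
Sorted largest to smallest: 162, 38, 27, 6 bp.

162, 38, 27, 6 bp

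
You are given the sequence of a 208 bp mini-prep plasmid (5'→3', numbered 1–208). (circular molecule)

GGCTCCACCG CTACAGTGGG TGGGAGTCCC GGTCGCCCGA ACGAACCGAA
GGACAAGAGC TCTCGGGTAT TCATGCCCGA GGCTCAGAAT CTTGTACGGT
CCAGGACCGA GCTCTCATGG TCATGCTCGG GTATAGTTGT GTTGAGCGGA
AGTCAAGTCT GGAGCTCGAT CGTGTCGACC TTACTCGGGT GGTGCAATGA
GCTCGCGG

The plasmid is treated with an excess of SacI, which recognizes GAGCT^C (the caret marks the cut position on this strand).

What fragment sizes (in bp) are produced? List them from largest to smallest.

66, 53, 52, 37 bp

SacI sites (GAGCTC) start at positions 57, 109, 162, 199.
SacI cuts after base 5 of each site (before the last base), so after positions 61, 113, 166, 203.
Circular molecule, 4 cuts → 4 fragments:
  62–113 → 52 bp
  114–166 → 53 bp
  167–203 → 37 bp
  204–208 then 1–61 → 5 + 61 = 66 bp
Sorted largest to smallest: 66, 53, 52, 37 bp.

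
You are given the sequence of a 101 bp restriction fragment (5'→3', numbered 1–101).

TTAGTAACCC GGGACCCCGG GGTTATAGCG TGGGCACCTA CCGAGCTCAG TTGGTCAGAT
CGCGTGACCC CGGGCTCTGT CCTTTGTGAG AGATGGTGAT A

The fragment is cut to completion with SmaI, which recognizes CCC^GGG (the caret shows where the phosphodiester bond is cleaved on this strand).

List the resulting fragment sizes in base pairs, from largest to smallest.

53, 30, 10, 8 bp

SmaI sites (CCCGGG) start at positions 8, 16, 69.
SmaI cuts after base 3 of each site, so after positions 10, 18, 71.
Linear molecule, 3 cuts → 4 fragments:
  1–10 → 10 bp
  11–18 → 8 bp
  19–71 → 53 bp
  72–101 → 30 bp
Sorted largest to smallest: 53, 30, 10, 8 bp.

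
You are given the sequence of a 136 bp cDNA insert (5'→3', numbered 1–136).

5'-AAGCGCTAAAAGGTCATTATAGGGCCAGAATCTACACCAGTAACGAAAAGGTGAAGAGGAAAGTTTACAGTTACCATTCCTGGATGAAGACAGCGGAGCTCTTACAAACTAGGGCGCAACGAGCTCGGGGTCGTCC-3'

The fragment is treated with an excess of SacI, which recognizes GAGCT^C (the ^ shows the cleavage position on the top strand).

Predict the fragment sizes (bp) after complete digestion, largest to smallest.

SacI sites (GAGCTC) start at positions 96, 121.
SacI cuts after base 5 of each site (before the last base), so after positions 100, 125.
Linear molecule, 2 cuts → 3 fragments:
  1–100 → 100 bp
  101–125 → 25 bp
  126–136 → 11 bp
Sorted largest to smallest: 100, 25, 11 bp.

100, 25, 11 bp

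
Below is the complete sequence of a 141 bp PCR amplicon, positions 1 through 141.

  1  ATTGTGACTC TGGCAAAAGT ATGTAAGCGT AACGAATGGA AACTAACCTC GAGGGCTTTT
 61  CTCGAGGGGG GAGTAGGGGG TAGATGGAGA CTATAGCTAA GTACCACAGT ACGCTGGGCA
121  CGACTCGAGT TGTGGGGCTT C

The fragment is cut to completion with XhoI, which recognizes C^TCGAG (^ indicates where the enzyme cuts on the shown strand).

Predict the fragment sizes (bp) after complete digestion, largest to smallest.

XhoI sites (CTCGAG) start at positions 48, 61, 124.
XhoI cuts after the first base of each site, so after positions 48, 61, 124.
Linear molecule, 3 cuts → 4 fragments:
  1–48 → 48 bp
  49–61 → 13 bp
  62–124 → 63 bp
  125–141 → 17 bp
Sorted largest to smallest: 63, 48, 17, 13 bp.

63, 48, 17, 13 bp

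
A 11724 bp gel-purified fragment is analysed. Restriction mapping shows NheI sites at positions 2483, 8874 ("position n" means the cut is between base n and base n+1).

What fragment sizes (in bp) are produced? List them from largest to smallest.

Linear molecule, 2 cuts → 3 fragments:
  2483 − 0 = 2483 bp
  8874 − 2483 = 6391 bp
  11724 − 8874 = 2850 bp
Sorted largest to smallest: 6391, 2850, 2483 bp.

6391, 2850, 2483 bp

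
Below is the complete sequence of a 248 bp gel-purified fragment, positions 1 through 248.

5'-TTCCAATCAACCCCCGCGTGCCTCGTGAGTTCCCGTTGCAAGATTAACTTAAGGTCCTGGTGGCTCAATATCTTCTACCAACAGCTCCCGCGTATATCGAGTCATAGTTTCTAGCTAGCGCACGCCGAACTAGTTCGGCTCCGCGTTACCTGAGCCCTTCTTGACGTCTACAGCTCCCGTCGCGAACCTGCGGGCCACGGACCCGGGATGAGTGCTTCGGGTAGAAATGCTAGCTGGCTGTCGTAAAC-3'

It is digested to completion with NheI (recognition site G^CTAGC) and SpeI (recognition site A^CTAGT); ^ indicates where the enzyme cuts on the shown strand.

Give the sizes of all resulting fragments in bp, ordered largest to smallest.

114, 100, 19, 15 bp

NheI sites (GCTAGC) start at positions 114, 229.
NheI cuts after the first base of each site, so after positions 114, 229.
The SpeI site (ACTAGT) starts at position 129.
SpeI cuts after the first base of each site, so after position 129.
Combined cut positions: 114, 129, 229.
Linear molecule, 3 cuts → 4 fragments:
  1–114 → 114 bp
  115–129 → 15 bp
  130–229 → 100 bp
  230–248 → 19 bp
Sorted largest to smallest: 114, 100, 19, 15 bp.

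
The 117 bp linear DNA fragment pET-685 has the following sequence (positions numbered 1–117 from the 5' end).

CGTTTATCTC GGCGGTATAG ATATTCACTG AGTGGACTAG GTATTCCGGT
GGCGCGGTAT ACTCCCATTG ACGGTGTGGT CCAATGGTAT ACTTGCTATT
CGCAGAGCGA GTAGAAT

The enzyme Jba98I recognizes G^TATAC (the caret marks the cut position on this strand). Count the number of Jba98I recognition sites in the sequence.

2

GTATAC occurs starting at positions 57, 87.
Jba98I cuts at 2 sites.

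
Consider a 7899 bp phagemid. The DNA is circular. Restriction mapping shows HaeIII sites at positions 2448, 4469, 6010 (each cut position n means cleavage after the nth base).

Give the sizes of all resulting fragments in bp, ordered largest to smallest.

4337, 2021, 1541 bp

Circular molecule, 3 cuts → 3 fragments:
  4469 − 2448 = 2021 bp
  6010 − 4469 = 1541 bp
  wrap: 7899 − 6010 + 2448 = 4337 bp
Sorted largest to smallest: 4337, 2021, 1541 bp.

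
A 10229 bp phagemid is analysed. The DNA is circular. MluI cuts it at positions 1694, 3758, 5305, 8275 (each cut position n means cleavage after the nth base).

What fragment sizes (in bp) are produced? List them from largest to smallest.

Circular molecule, 4 cuts → 4 fragments:
  3758 − 1694 = 2064 bp
  5305 − 3758 = 1547 bp
  8275 − 5305 = 2970 bp
  wrap: 10229 − 8275 + 1694 = 3648 bp
Sorted largest to smallest: 3648, 2970, 2064, 1547 bp.

3648, 2970, 2064, 1547 bp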